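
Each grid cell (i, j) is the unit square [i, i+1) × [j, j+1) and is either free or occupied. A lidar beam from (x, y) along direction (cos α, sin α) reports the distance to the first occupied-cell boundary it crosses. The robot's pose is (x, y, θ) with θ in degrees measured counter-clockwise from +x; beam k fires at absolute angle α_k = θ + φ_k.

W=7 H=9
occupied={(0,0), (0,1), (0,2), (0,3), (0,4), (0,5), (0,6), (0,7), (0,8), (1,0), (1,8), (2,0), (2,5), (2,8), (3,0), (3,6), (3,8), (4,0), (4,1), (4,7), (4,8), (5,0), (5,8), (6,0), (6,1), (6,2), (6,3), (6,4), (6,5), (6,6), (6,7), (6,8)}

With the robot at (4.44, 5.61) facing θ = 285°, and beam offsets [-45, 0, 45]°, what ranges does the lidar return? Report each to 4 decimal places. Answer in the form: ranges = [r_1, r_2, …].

ranges = [5.3232, 4.7726, 1.8013]

beam 1: φ=-45°, α=240°
  d=(-0.5000,-0.8660)  start (4,5)  tX=0.8800 tY=0.7044  stride 1/|dx|=2.0000 1/|dy|=1.1547
    cross y-line → (4,4), t=0.7044
    cross x-line → (3,4), t=0.8800
    cross y-line → (3,3), t=1.8591
    cross x-line → (2,3), t=2.8800
    cross y-line → (2,2), t=3.0138
    cross y-line → (2,1), t=4.1685
    cross x-line → (1,1), t=4.8800
    cross y-line → (1,0), t=5.3232 (wall)
  → r_1 = 5.3232
beam 2: φ=0°, α=285°
  d=(0.2588,-0.9659)  start (4,5)  tX=2.1637 tY=0.6315  stride 1/|dx|=3.8637 1/|dy|=1.0353
    cross y-line → (4,4), t=0.6315
    cross y-line → (4,3), t=1.6668
    cross x-line → (5,3), t=2.1637
    cross y-line → (5,2), t=2.7021
    cross y-line → (5,1), t=3.7373
    cross y-line → (5,0), t=4.7726 (wall)
  → r_2 = 4.7726
beam 3: φ=45°, α=330°
  d=(0.8660,-0.5000)  start (4,5)  tX=0.6466 tY=1.2200  stride 1/|dx|=1.1547 1/|dy|=2.0000
    cross x-line → (5,5), t=0.6466
    cross y-line → (5,4), t=1.2200
    cross x-line → (6,4), t=1.8013 (wall)
  → r_3 = 1.8013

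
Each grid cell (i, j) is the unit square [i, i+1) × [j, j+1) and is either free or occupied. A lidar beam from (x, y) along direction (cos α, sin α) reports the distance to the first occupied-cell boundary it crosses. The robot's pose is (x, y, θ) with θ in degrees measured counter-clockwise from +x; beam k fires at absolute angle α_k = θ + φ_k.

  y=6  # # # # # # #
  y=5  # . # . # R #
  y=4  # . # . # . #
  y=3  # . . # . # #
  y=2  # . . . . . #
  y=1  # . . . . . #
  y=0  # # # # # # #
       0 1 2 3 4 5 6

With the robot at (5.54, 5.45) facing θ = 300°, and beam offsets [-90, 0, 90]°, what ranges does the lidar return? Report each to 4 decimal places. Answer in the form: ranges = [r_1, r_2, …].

beam 1: φ=-90°, α=210°
  cosα=-0.8660 sinα=-0.5000 | (5,5) | tMaxX 0.6235 tMaxY 0.9000 | tΔX 1.1547 tΔY 2.0000
    t=0.6235 [x] (4,5) — stop
  → r_1 = 0.6235
beam 2: φ=0°, α=300°
  cosα=0.5000 sinα=-0.8660 | (5,5) | tMaxX 0.9200 tMaxY 0.5196 | tΔX 2.0000 tΔY 1.1547
    t=0.5196 [y] (5,4)
    t=0.9200 [x] (6,4) — stop
  → r_2 = 0.9200
beam 3: φ=90°, α=30°
  cosα=0.8660 sinα=0.5000 | (5,5) | tMaxX 0.5312 tMaxY 1.1000 | tΔX 1.1547 tΔY 2.0000
    t=0.5312 [x] (6,5) — stop
  → r_3 = 0.5312

ranges = [0.6235, 0.9200, 0.5312]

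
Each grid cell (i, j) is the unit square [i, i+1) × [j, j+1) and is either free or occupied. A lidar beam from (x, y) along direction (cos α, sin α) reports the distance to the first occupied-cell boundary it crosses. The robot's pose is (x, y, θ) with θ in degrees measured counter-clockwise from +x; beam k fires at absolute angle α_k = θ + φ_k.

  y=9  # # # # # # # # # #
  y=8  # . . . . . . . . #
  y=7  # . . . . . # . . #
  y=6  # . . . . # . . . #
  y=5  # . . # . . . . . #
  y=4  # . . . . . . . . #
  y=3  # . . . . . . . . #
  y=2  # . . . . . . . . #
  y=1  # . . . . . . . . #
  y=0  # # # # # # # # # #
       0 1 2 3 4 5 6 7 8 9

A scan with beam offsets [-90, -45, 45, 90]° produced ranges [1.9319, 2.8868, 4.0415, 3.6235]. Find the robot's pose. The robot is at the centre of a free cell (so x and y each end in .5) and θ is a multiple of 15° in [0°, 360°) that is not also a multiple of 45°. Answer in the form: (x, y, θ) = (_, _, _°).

The pose lattice has 61·16 = 976 candidates. Test each by forward raycasting.
  (8.5, 5.5, 210°): beam 1 = 4.0415 ≠ 1.9319 ✗
  (7.5, 2.5, 75°): beam 1 = 1.5529 ≠ 1.9319 ✗
  (1.5, 4.5, 285°): beam 1 = 0.5176 ≠ 1.9319 ✗
  …
  (6.5, 4.5, 195°): r_1=1.9319, r_2=2.8868, r_3=4.0415, r_4=3.6235 — all match ✓
Unique over the lattice → pose = (6.5, 4.5, 195°).

(x, y, θ) = (6.5, 4.5, 195°)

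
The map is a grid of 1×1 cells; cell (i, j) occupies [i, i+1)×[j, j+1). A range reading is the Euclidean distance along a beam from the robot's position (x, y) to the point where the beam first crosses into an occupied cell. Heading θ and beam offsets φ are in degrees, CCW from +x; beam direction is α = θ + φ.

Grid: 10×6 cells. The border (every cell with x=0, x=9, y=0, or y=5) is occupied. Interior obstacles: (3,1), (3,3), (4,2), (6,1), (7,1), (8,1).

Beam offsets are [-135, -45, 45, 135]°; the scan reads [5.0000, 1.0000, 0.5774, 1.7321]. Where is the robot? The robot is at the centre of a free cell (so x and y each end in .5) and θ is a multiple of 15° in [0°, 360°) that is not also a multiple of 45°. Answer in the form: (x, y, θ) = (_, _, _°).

(x, y, θ) = (8.5, 3.5, 345°)

Enumerate (i+0.5, j+0.5, θ) over the 26 free cells and 16 admissible headings. For each, cast all 4 beams and compare to the given ranges.
  (7.5, 2.5, 330°): beam 1 = 3.6235 ≠ 5.0000 ✗
  (8.5, 2.5, 150°): beam 1 = 0.5176 ≠ 5.0000 ✗
  (5.5, 3.5, 345°): beam 1 = 1.0000 ≠ 5.0000 ✗
  (7.5, 3.5, 120°): beam 1 = 1.5529 ≠ 5.0000 ✗
  …
  (8.5, 3.5, 345°): r_1=5.0000, r_2=1.0000, r_3=0.5774, r_4=1.7321 — all match ✓
No second candidate reproduces the full scan.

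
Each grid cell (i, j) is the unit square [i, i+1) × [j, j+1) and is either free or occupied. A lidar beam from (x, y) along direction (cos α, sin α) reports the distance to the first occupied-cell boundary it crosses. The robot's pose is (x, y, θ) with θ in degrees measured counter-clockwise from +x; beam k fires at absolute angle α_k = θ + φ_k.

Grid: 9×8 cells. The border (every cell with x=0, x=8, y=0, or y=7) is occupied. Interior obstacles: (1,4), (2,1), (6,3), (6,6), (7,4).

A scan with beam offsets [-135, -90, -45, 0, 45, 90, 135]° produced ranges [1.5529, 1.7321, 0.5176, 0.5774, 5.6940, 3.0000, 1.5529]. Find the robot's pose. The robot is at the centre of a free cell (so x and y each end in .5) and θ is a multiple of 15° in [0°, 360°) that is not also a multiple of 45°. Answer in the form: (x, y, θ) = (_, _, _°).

(x, y, θ) = (6.5, 2.5, 120°)

Enumerate (i+0.5, j+0.5, θ) over the 37 free cells and 16 admissible headings. For each, cast all 7 beams and compare to the given ranges.
  (7.5, 1.5, 300°): beam 1 = 6.7293 ≠ 1.5529 ✗
  (5.5, 5.5, 150°): beam 1 = 2.5882 ≠ 1.5529 ✗
  (1.5, 5.5, 105°): beam 1 = 7.5056 ≠ 1.5529 ✗
  …
  (6.5, 2.5, 120°): r_1=1.5529, r_2=1.7321, r_3=0.5176, r_4=0.5774, r_5=5.6940, r_6=3.0000, r_7=1.5529 — all match ✓
No second candidate reproduces the full scan.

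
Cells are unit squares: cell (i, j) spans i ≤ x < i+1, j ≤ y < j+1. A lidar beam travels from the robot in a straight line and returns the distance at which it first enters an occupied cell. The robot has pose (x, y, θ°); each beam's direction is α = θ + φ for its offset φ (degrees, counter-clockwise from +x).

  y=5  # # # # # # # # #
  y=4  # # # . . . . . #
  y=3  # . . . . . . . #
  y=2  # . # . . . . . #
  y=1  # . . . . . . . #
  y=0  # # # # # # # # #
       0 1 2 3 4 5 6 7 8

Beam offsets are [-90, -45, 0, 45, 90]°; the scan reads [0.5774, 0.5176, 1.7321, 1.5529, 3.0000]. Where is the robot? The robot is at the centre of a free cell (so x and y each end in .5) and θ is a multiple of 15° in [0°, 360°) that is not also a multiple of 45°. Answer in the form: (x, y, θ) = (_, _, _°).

(x, y, θ) = (3.5, 2.5, 240°)

Enumerate (i+0.5, j+0.5, θ) over the 25 free cells and 16 admissible headings. For each, cast all 5 beams and compare to the given ranges.
  (4.5, 1.5, 15°): beam 1 = 0.5176 ≠ 0.5774 ✗
  (3.5, 2.5, 195°): beam 1 = 1.9319 ≠ 0.5774 ✗
  (7.5, 2.5, 30°): beam 1 = 1.0000 ≠ 0.5774 ✗
  (3.5, 4.5, 300°): beam 2 = 1.9319 ≠ 0.5176 ✗
  …
  (3.5, 2.5, 240°): r_1=0.5774, r_2=0.5176, r_3=1.7321, r_4=1.5529, r_5=3.0000 — all match ✓
Only this pose fits every beam.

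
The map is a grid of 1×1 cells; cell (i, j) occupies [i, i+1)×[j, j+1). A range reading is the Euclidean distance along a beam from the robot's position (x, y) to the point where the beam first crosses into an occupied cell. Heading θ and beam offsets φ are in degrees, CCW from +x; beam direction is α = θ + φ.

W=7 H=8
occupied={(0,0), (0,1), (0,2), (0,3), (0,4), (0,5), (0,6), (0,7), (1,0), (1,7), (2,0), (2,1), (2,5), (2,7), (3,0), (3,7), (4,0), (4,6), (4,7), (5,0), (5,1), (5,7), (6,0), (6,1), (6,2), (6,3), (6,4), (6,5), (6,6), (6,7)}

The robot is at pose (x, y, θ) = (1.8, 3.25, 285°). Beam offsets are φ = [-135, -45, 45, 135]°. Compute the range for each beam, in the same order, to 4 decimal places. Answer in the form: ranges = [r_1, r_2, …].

ranges = [0.9238, 1.6000, 3.6950, 2.0207]

beam 1: φ=-135°, α=150°
  d=(-0.8660,0.5000)  start (1,3)  tX=0.9238 tY=1.5000  stride 1/|dx|=1.1547 1/|dy|=2.0000
    cross x-line → (0,3), t=0.9238 (wall)
  → r_1 = 0.9238
beam 2: φ=-45°, α=240°
  d=(-0.5000,-0.8660)  start (1,3)  tX=1.6000 tY=0.2887  stride 1/|dx|=2.0000 1/|dy|=1.1547
    cross y-line → (1,2), t=0.2887
    cross y-line → (1,1), t=1.4434
    cross x-line → (0,1), t=1.6000 (wall)
  → r_2 = 1.6000
beam 3: φ=45°, α=330°
  d=(0.8660,-0.5000)  start (1,3)  tX=0.2309 tY=0.5000  stride 1/|dx|=1.1547 1/|dy|=2.0000
    cross x-line → (2,3), t=0.2309
    cross y-line → (2,2), t=0.5000
    cross x-line → (3,2), t=1.3856
    cross y-line → (3,1), t=2.5000
    cross x-line → (4,1), t=2.5403
    cross x-line → (5,1), t=3.6950 (wall)
  → r_3 = 3.6950
beam 4: φ=135°, α=60°
  d=(0.5000,0.8660)  start (1,3)  tX=0.4000 tY=0.8660  stride 1/|dx|=2.0000 1/|dy|=1.1547
    cross x-line → (2,3), t=0.4000
    cross y-line → (2,4), t=0.8660
    cross y-line → (2,5), t=2.0207 (wall)
  → r_4 = 2.0207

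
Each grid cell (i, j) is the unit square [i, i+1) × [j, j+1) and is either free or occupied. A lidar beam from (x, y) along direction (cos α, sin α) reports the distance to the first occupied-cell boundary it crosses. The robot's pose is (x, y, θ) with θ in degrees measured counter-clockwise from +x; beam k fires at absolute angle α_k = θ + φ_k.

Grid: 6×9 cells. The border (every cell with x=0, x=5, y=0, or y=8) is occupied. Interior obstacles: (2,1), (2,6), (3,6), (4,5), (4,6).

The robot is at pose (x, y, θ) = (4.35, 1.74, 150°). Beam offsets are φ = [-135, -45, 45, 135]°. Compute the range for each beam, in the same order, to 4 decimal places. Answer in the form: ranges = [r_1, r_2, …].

beam 1: φ=-135°, α=15°
  d=(0.9659,0.2588)  start (4,1)  tX=0.6729 tY=1.0046  stride 1/|dx|=1.0353 1/|dy|=3.8637
    cross x-line → (5,1), t=0.6729 (wall)
  → r_1 = 0.6729
beam 2: φ=-45°, α=105°
  d=(-0.2588,0.9659)  start (4,1)  tX=1.3523 tY=0.2692  stride 1/|dx|=3.8637 1/|dy|=1.0353
    cross y-line → (4,2), t=0.2692
    cross y-line → (4,3), t=1.3044
    cross x-line → (3,3), t=1.3523
    cross y-line → (3,4), t=2.3397
    cross y-line → (3,5), t=3.3750
    cross y-line → (3,6), t=4.4103 (wall)
  → r_2 = 4.4103
beam 3: φ=45°, α=195°
  d=(-0.9659,-0.2588)  start (4,1)  tX=0.3623 tY=2.8591  stride 1/|dx|=1.0353 1/|dy|=3.8637
    cross x-line → (3,1), t=0.3623
    cross x-line → (2,1), t=1.3976 (wall)
  → r_3 = 1.3976
beam 4: φ=135°, α=285°
  d=(0.2588,-0.9659)  start (4,1)  tX=2.5114 tY=0.7661  stride 1/|dx|=3.8637 1/|dy|=1.0353
    cross y-line → (4,0), t=0.7661 (wall)
  → r_4 = 0.7661

ranges = [0.6729, 4.4103, 1.3976, 0.7661]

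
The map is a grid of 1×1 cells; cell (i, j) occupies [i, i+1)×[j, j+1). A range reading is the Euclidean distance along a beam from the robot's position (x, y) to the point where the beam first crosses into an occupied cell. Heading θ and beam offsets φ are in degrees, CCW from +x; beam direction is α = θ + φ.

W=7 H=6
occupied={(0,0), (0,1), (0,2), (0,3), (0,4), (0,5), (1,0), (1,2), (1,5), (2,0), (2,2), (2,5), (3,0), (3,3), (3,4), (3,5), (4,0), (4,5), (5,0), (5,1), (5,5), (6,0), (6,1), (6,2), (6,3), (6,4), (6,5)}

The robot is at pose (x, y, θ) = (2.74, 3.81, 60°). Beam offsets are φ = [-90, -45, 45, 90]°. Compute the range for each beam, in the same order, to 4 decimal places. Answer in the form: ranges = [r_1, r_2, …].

beam 1: φ=-90°, α=330°
  dir = (cos 330°, sin 330°) = (0.8660, -0.5000); from cell (2,3)
  next x-line at t=0.3002, next y-line at t=1.6200; Δt_x=1.1547, Δt_y=2.0000
    x: enter (3,3) at t=0.3002 ← occupied
  → r_1 = 0.3002
beam 2: φ=-45°, α=15°
  dir = (cos 15°, sin 15°) = (0.9659, 0.2588); from cell (2,3)
  next x-line at t=0.2692, next y-line at t=0.7341; Δt_x=1.0353, Δt_y=3.8637
    x: enter (3,3) at t=0.2692 ← occupied
  → r_2 = 0.2692
beam 3: φ=45°, α=105°
  dir = (cos 105°, sin 105°) = (-0.2588, 0.9659); from cell (2,3)
  next x-line at t=2.8591, next y-line at t=0.1967; Δt_x=3.8637, Δt_y=1.0353
    y: enter (2,4) at t=0.1967
    y: enter (2,5) at t=1.2320 ← occupied
  → r_3 = 1.2320
beam 4: φ=90°, α=150°
  dir = (cos 150°, sin 150°) = (-0.8660, 0.5000); from cell (2,3)
  next x-line at t=0.8545, next y-line at t=0.3800; Δt_x=1.1547, Δt_y=2.0000
    y: enter (2,4) at t=0.3800
    x: enter (1,4) at t=0.8545
    x: enter (0,4) at t=2.0092 ← occupied
  → r_4 = 2.0092

ranges = [0.3002, 0.2692, 1.2320, 2.0092]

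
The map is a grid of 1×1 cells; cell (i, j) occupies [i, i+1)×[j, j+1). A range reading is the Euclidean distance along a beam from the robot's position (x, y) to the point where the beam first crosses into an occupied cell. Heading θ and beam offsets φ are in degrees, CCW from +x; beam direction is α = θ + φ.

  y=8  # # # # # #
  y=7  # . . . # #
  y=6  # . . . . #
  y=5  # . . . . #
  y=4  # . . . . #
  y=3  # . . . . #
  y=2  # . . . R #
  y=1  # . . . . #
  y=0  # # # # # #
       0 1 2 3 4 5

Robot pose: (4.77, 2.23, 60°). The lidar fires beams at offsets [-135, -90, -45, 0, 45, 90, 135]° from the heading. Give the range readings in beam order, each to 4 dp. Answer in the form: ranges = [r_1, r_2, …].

beam 1: φ=-135°, α=285°
  d=(0.2588,-0.9659)  start (4,2)  tX=0.8887 tY=0.2381  stride 1/|dx|=3.8637 1/|dy|=1.0353
    cross y-line → (4,1), t=0.2381
    cross x-line → (5,1), t=0.8887 (wall)
  → r_1 = 0.8887
beam 2: φ=-90°, α=330°
  d=(0.8660,-0.5000)  start (4,2)  tX=0.2656 tY=0.4600  stride 1/|dx|=1.1547 1/|dy|=2.0000
    cross x-line → (5,2), t=0.2656 (wall)
  → r_2 = 0.2656
beam 3: φ=-45°, α=15°
  d=(0.9659,0.2588)  start (4,2)  tX=0.2381 tY=2.9751  stride 1/|dx|=1.0353 1/|dy|=3.8637
    cross x-line → (5,2), t=0.2381 (wall)
  → r_3 = 0.2381
beam 4: φ=0°, α=60°
  d=(0.5000,0.8660)  start (4,2)  tX=0.4600 tY=0.8891  stride 1/|dx|=2.0000 1/|dy|=1.1547
    cross x-line → (5,2), t=0.4600 (wall)
  → r_4 = 0.4600
beam 5: φ=45°, α=105°
  d=(-0.2588,0.9659)  start (4,2)  tX=2.9751 tY=0.7972  stride 1/|dx|=3.8637 1/|dy|=1.0353
    cross y-line → (4,3), t=0.7972
    cross y-line → (4,4), t=1.8324
    cross y-line → (4,5), t=2.8677
    cross x-line → (3,5), t=2.9751
    cross y-line → (3,6), t=3.9030
    cross y-line → (3,7), t=4.9383
    cross y-line → (3,8), t=5.9735 (wall)
  → r_5 = 5.9735
beam 6: φ=90°, α=150°
  d=(-0.8660,0.5000)  start (4,2)  tX=0.8891 tY=1.5400  stride 1/|dx|=1.1547 1/|dy|=2.0000
    cross x-line → (3,2), t=0.8891
    cross y-line → (3,3), t=1.5400
    cross x-line → (2,3), t=2.0438
    cross x-line → (1,3), t=3.1985
    cross y-line → (1,4), t=3.5400
    cross x-line → (0,4), t=4.3532 (wall)
  → r_6 = 4.3532
beam 7: φ=135°, α=195°
  d=(-0.9659,-0.2588)  start (4,2)  tX=0.7972 tY=0.8887  stride 1/|dx|=1.0353 1/|dy|=3.8637
    cross x-line → (3,2), t=0.7972
    cross y-line → (3,1), t=0.8887
    cross x-line → (2,1), t=1.8324
    cross x-line → (1,1), t=2.8677
    cross x-line → (0,1), t=3.9030 (wall)
  → r_7 = 3.9030

ranges = [0.8887, 0.2656, 0.2381, 0.4600, 5.9735, 4.3532, 3.9030]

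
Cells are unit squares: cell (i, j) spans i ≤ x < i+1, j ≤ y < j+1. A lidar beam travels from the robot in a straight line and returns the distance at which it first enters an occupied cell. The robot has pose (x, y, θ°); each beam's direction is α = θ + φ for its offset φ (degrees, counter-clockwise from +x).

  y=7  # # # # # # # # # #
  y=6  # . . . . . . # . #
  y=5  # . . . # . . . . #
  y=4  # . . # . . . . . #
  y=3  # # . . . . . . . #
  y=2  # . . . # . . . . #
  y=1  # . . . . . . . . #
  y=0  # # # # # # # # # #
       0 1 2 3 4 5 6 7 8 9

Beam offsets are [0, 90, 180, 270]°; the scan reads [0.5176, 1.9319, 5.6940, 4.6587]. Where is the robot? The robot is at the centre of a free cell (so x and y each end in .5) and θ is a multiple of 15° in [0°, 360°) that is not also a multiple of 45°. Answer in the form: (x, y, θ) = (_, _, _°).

(x, y, θ) = (5.5, 1.5, 255°)

The pose lattice has 43·16 = 688 candidates. Test each by forward raycasting.
  (1.5, 1.5, 165°): beam 2 = 0.5176 ≠ 1.9319 ✗
  (8.5, 6.5, 165°): beam 2 = 5.6940 ≠ 1.9319 ✗
  (2.5, 6.5, 30°): beam 1 = 1.0000 ≠ 0.5176 ✗
  …
  (5.5, 1.5, 255°): r_1=0.5176, r_2=1.9319, r_3=5.6940, r_4=4.6587 — all match ✓
Unique over the lattice → pose = (5.5, 1.5, 255°).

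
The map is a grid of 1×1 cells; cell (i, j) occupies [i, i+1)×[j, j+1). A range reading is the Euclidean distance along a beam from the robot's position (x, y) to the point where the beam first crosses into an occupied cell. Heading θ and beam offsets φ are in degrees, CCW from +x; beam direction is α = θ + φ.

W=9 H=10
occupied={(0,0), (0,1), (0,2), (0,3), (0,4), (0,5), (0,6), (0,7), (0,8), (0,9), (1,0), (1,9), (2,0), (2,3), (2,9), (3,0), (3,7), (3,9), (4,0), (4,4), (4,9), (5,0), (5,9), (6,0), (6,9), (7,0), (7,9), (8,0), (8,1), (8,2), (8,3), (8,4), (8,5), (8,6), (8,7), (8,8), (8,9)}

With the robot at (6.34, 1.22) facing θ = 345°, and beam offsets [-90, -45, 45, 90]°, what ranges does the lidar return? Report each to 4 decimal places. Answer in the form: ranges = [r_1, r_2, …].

beam 1: φ=-90°, α=255°
  direction (-0.2588, -0.9659); cell (6,1); t to first gridline: x 1.3137, y 0.2278 (then +3.8637 / +1.0353)
    (6,0) via y @ 0.2278  # hit
  → r_1 = 0.2278
beam 2: φ=-45°, α=300°
  direction (0.5000, -0.8660); cell (6,1); t to first gridline: x 1.3200, y 0.2540 (then +2.0000 / +1.1547)
    (6,0) via y @ 0.2540  # hit
  → r_2 = 0.2540
beam 3: φ=45°, α=30°
  direction (0.8660, 0.5000); cell (6,1); t to first gridline: x 0.7621, y 1.5600 (then +1.1547 / +2.0000)
    (7,1) via x @ 0.7621
    (7,2) via y @ 1.5600
    (8,2) via x @ 1.9168  # hit
  → r_3 = 1.9168
beam 4: φ=90°, α=75°
  direction (0.2588, 0.9659); cell (6,1); t to first gridline: x 2.5500, y 0.8075 (then +3.8637 / +1.0353)
    (6,2) via y @ 0.8075
    (6,3) via y @ 1.8428
    (7,3) via x @ 2.5500
    (7,4) via y @ 2.8781
    (7,5) via y @ 3.9133
    (7,6) via y @ 4.9486
    (7,7) via y @ 5.9839
    (8,7) via x @ 6.4137  # hit
  → r_4 = 6.4137

ranges = [0.2278, 0.2540, 1.9168, 6.4137]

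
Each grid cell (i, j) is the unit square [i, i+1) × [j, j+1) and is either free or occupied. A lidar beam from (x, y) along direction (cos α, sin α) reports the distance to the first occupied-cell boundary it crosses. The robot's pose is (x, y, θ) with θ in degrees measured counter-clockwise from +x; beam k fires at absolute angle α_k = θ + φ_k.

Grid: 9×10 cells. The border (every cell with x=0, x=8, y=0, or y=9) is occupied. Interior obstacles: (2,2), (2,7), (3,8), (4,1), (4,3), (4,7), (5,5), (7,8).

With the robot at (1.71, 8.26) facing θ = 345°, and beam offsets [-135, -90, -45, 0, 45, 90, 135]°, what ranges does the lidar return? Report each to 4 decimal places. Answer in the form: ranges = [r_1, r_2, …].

beam 1: φ=-135°, α=210°
  direction (-0.8660, -0.5000); cell (1,8); t to first gridline: x 0.8198, y 0.5200 (then +1.1547 / +2.0000)
    (1,7) via y @ 0.5200
    (0,7) via x @ 0.8198  # hit
  → r_1 = 0.8198
beam 2: φ=-90°, α=255°
  direction (-0.2588, -0.9659); cell (1,8); t to first gridline: x 2.7432, y 0.2692 (then +3.8637 / +1.0353)
    (1,7) via y @ 0.2692
    (1,6) via y @ 1.3044
    (1,5) via y @ 2.3397
    (0,5) via x @ 2.7432  # hit
  → r_2 = 2.7432
beam 3: φ=-45°, α=300°
  direction (0.5000, -0.8660); cell (1,8); t to first gridline: x 0.5800, y 0.3002 (then +2.0000 / +1.1547)
    (1,7) via y @ 0.3002
    (2,7) via x @ 0.5800  # hit
  → r_3 = 0.5800
beam 4: φ=0°, α=345°
  direction (0.9659, -0.2588); cell (1,8); t to first gridline: x 0.3002, y 1.0046 (then +1.0353 / +3.8637)
    (2,8) via x @ 0.3002
    (2,7) via y @ 1.0046  # hit
  → r_4 = 1.0046
beam 5: φ=45°, α=30°
  direction (0.8660, 0.5000); cell (1,8); t to first gridline: x 0.3349, y 1.4800 (then +1.1547 / +2.0000)
    (2,8) via x @ 0.3349
    (2,9) via y @ 1.4800  # hit
  → r_5 = 1.4800
beam 6: φ=90°, α=75°
  direction (0.2588, 0.9659); cell (1,8); t to first gridline: x 1.1205, y 0.7661 (then +3.8637 / +1.0353)
    (1,9) via y @ 0.7661  # hit
  → r_6 = 0.7661
beam 7: φ=135°, α=120°
  direction (-0.5000, 0.8660); cell (1,8); t to first gridline: x 1.4200, y 0.8545 (then +2.0000 / +1.1547)
    (1,9) via y @ 0.8545  # hit
  → r_7 = 0.8545

ranges = [0.8198, 2.7432, 0.5800, 1.0046, 1.4800, 0.7661, 0.8545]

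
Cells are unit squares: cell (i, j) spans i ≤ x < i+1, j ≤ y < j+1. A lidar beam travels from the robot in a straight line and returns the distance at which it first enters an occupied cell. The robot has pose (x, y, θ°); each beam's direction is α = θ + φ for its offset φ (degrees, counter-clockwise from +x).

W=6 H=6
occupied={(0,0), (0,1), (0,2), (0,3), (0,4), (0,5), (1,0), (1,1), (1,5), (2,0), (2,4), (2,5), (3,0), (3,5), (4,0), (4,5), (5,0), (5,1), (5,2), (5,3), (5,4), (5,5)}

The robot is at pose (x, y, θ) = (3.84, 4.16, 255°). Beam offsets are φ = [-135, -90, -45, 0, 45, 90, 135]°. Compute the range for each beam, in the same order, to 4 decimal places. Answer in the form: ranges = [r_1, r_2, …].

ranges = [0.9699, 0.8696, 3.2793, 3.2715, 2.3200, 1.2009, 1.3395]

beam 1: φ=-135°, α=120°
  d=(-0.5000,0.8660)  start (3,4)  tX=1.6800 tY=0.9699  stride 1/|dx|=2.0000 1/|dy|=1.1547
    cross y-line → (3,5), t=0.9699 (wall)
  → r_1 = 0.9699
beam 2: φ=-90°, α=165°
  d=(-0.9659,0.2588)  start (3,4)  tX=0.8696 tY=3.2455  stride 1/|dx|=1.0353 1/|dy|=3.8637
    cross x-line → (2,4), t=0.8696 (wall)
  → r_2 = 0.8696
beam 3: φ=-45°, α=210°
  d=(-0.8660,-0.5000)  start (3,4)  tX=0.9699 tY=0.3200  stride 1/|dx|=1.1547 1/|dy|=2.0000
    cross y-line → (3,3), t=0.3200
    cross x-line → (2,3), t=0.9699
    cross x-line → (1,3), t=2.1246
    cross y-line → (1,2), t=2.3200
    cross x-line → (0,2), t=3.2793 (wall)
  → r_3 = 3.2793
beam 4: φ=0°, α=255°
  d=(-0.2588,-0.9659)  start (3,4)  tX=3.2455 tY=0.1656  stride 1/|dx|=3.8637 1/|dy|=1.0353
    cross y-line → (3,3), t=0.1656
    cross y-line → (3,2), t=1.2009
    cross y-line → (3,1), t=2.2362
    cross x-line → (2,1), t=3.2455
    cross y-line → (2,0), t=3.2715 (wall)
  → r_4 = 3.2715
beam 5: φ=45°, α=300°
  d=(0.5000,-0.8660)  start (3,4)  tX=0.3200 tY=0.1848  stride 1/|dx|=2.0000 1/|dy|=1.1547
    cross y-line → (3,3), t=0.1848
    cross x-line → (4,3), t=0.3200
    cross y-line → (4,2), t=1.3395
    cross x-line → (5,2), t=2.3200 (wall)
  → r_5 = 2.3200
beam 6: φ=90°, α=345°
  d=(0.9659,-0.2588)  start (3,4)  tX=0.1656 tY=0.6182  stride 1/|dx|=1.0353 1/|dy|=3.8637
    cross x-line → (4,4), t=0.1656
    cross y-line → (4,3), t=0.6182
    cross x-line → (5,3), t=1.2009 (wall)
  → r_6 = 1.2009
beam 7: φ=135°, α=30°
  d=(0.8660,0.5000)  start (3,4)  tX=0.1848 tY=1.6800  stride 1/|dx|=1.1547 1/|dy|=2.0000
    cross x-line → (4,4), t=0.1848
    cross x-line → (5,4), t=1.3395 (wall)
  → r_7 = 1.3395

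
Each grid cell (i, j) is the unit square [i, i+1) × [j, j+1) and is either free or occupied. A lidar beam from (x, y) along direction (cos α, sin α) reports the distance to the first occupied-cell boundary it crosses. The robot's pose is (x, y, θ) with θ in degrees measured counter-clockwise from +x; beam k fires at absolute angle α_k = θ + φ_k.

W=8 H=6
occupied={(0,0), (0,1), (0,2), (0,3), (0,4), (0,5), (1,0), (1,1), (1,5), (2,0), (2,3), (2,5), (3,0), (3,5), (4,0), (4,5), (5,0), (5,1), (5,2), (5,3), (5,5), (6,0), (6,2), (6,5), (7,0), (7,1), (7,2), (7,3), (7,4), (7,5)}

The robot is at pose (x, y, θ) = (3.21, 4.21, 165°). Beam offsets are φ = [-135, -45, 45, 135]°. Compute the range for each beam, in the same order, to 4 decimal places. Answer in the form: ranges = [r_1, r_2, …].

ranges = [1.5800, 0.9122, 0.4200, 3.5800]

beam 1: φ=-135°, α=30°
  cosα=0.8660 sinα=0.5000 | (3,4) | tMaxX 0.9122 tMaxY 1.5800 | tΔX 1.1547 tΔY 2.0000
    t=0.9122 [x] (4,4)
    t=1.5800 [y] (4,5) — stop
  → r_1 = 1.5800
beam 2: φ=-45°, α=120°
  cosα=-0.5000 sinα=0.8660 | (3,4) | tMaxX 0.4200 tMaxY 0.9122 | tΔX 2.0000 tΔY 1.1547
    t=0.4200 [x] (2,4)
    t=0.9122 [y] (2,5) — stop
  → r_2 = 0.9122
beam 3: φ=45°, α=210°
  cosα=-0.8660 sinα=-0.5000 | (3,4) | tMaxX 0.2425 tMaxY 0.4200 | tΔX 1.1547 tΔY 2.0000
    t=0.2425 [x] (2,4)
    t=0.4200 [y] (2,3) — stop
  → r_3 = 0.4200
beam 4: φ=135°, α=300°
  cosα=0.5000 sinα=-0.8660 | (3,4) | tMaxX 1.5800 tMaxY 0.2425 | tΔX 2.0000 tΔY 1.1547
    t=0.2425 [y] (3,3)
    t=1.3972 [y] (3,2)
    t=1.5800 [x] (4,2)
    t=2.5519 [y] (4,1)
    t=3.5800 [x] (5,1) — stop
  → r_4 = 3.5800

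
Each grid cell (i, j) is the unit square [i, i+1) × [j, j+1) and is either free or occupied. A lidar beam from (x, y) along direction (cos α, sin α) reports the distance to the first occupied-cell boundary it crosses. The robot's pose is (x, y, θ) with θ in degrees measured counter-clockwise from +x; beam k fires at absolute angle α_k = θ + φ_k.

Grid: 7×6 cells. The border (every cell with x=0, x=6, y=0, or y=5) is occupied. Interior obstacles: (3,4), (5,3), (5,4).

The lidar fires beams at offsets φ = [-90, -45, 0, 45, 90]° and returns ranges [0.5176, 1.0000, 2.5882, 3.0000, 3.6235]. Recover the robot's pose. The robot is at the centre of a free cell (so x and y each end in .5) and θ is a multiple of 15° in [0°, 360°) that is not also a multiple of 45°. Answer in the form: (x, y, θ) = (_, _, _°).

The pose lattice has 17·16 = 272 candidates. Test each by forward raycasting.
  (4.5, 3.5, 255°): beam 1 = 3.6235 ≠ 0.5176 ✗
  (4.5, 3.5, 240°): beam 1 = 1.0000 ≠ 0.5176 ✗
  (5.5, 2.5, 105°): beam 2 = 0.5774 ≠ 1.0000 ✗
  …
  (3.5, 1.5, 15°): r_1=0.5176, r_2=1.0000, r_3=2.5882, r_4=3.0000, r_5=3.6235 — all match ✓
No second candidate reproduces the full scan.

(x, y, θ) = (3.5, 1.5, 15°)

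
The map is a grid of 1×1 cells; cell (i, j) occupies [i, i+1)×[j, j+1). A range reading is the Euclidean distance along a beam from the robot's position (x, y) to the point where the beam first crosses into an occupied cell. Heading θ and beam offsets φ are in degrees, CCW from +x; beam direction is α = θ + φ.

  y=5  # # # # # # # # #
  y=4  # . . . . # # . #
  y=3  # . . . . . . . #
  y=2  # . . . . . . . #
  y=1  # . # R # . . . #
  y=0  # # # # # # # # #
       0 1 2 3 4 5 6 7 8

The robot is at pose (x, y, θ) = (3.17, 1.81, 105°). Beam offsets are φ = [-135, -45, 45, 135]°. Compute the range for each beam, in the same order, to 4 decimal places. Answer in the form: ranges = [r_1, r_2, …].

ranges = [0.9584, 3.6600, 0.1963, 0.3400]

beam 1: φ=-135°, α=330°
  direction (0.8660, -0.5000); cell (3,1); t to first gridline: x 0.9584, y 1.6200 (then +1.1547 / +2.0000)
    (4,1) via x @ 0.9584  # hit
  → r_1 = 0.9584
beam 2: φ=-45°, α=60°
  direction (0.5000, 0.8660); cell (3,1); t to first gridline: x 1.6600, y 0.2194 (then +2.0000 / +1.1547)
    (3,2) via y @ 0.2194
    (3,3) via y @ 1.3741
    (4,3) via x @ 1.6600
    (4,4) via y @ 2.5288
    (5,4) via x @ 3.6600  # hit
  → r_2 = 3.6600
beam 3: φ=45°, α=150°
  direction (-0.8660, 0.5000); cell (3,1); t to first gridline: x 0.1963, y 0.3800 (then +1.1547 / +2.0000)
    (2,1) via x @ 0.1963  # hit
  → r_3 = 0.1963
beam 4: φ=135°, α=240°
  direction (-0.5000, -0.8660); cell (3,1); t to first gridline: x 0.3400, y 0.9353 (then +2.0000 / +1.1547)
    (2,1) via x @ 0.3400  # hit
  → r_4 = 0.3400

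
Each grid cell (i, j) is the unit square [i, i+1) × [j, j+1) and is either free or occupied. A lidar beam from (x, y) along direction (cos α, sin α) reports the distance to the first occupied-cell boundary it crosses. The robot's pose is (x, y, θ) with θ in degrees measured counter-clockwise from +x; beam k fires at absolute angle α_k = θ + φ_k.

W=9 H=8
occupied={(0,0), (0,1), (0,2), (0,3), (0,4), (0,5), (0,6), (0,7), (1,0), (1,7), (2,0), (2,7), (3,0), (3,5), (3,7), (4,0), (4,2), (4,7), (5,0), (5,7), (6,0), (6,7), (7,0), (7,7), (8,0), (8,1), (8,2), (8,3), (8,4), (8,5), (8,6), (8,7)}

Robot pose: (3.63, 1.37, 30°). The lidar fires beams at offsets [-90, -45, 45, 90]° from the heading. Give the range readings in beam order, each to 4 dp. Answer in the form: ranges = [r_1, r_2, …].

beam 1: φ=-90°, α=300°
  direction (0.5000, -0.8660); cell (3,1); t to first gridline: x 0.7400, y 0.4272 (then +2.0000 / +1.1547)
    (3,0) via y @ 0.4272  # hit
  → r_1 = 0.4272
beam 2: φ=-45°, α=345°
  direction (0.9659, -0.2588); cell (3,1); t to first gridline: x 0.3831, y 1.4296 (then +1.0353 / +3.8637)
    (4,1) via x @ 0.3831
    (5,1) via x @ 1.4183
    (5,0) via y @ 1.4296  # hit
  → r_2 = 1.4296
beam 3: φ=45°, α=75°
  direction (0.2588, 0.9659); cell (3,1); t to first gridline: x 1.4296, y 0.6522 (then +3.8637 / +1.0353)
    (3,2) via y @ 0.6522
    (4,2) via x @ 1.4296  # hit
  → r_3 = 1.4296
beam 4: φ=90°, α=120°
  direction (-0.5000, 0.8660); cell (3,1); t to first gridline: x 1.2600, y 0.7275 (then +2.0000 / +1.1547)
    (3,2) via y @ 0.7275
    (2,2) via x @ 1.2600
    (2,3) via y @ 1.8822
    (2,4) via y @ 3.0369
    (1,4) via x @ 3.2600
    (1,5) via y @ 4.1916
    (0,5) via x @ 5.2600  # hit
  → r_4 = 5.2600

ranges = [0.4272, 1.4296, 1.4296, 5.2600]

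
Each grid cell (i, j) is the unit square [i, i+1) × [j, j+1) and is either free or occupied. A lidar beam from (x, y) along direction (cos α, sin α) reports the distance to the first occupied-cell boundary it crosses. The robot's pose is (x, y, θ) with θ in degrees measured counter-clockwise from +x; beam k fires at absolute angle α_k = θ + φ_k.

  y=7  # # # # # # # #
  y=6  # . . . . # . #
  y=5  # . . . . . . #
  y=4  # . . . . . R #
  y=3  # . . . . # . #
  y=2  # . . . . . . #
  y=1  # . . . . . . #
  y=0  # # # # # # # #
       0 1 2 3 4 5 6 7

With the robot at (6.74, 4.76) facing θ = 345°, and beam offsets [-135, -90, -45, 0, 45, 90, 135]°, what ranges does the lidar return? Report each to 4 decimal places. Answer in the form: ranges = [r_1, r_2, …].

beam 1: φ=-135°, α=210°
  d=(-0.8660,-0.5000)  start (6,4)  tX=0.8545 tY=1.5200  stride 1/|dx|=1.1547 1/|dy|=2.0000
    cross x-line → (5,4), t=0.8545
    cross y-line → (5,3), t=1.5200 (wall)
  → r_1 = 1.5200
beam 2: φ=-90°, α=255°
  d=(-0.2588,-0.9659)  start (6,4)  tX=2.8591 tY=0.7868  stride 1/|dx|=3.8637 1/|dy|=1.0353
    cross y-line → (6,3), t=0.7868
    cross y-line → (6,2), t=1.8221
    cross y-line → (6,1), t=2.8574
    cross x-line → (5,1), t=2.8591
    cross y-line → (5,0), t=3.8926 (wall)
  → r_2 = 3.8926
beam 3: φ=-45°, α=300°
  d=(0.5000,-0.8660)  start (6,4)  tX=0.5200 tY=0.8776  stride 1/|dx|=2.0000 1/|dy|=1.1547
    cross x-line → (7,4), t=0.5200 (wall)
  → r_3 = 0.5200
beam 4: φ=0°, α=345°
  d=(0.9659,-0.2588)  start (6,4)  tX=0.2692 tY=2.9364  stride 1/|dx|=1.0353 1/|dy|=3.8637
    cross x-line → (7,4), t=0.2692 (wall)
  → r_4 = 0.2692
beam 5: φ=45°, α=30°
  d=(0.8660,0.5000)  start (6,4)  tX=0.3002 tY=0.4800  stride 1/|dx|=1.1547 1/|dy|=2.0000
    cross x-line → (7,4), t=0.3002 (wall)
  → r_5 = 0.3002
beam 6: φ=90°, α=75°
  d=(0.2588,0.9659)  start (6,4)  tX=1.0046 tY=0.2485  stride 1/|dx|=3.8637 1/|dy|=1.0353
    cross y-line → (6,5), t=0.2485
    cross x-line → (7,5), t=1.0046 (wall)
  → r_6 = 1.0046
beam 7: φ=135°, α=120°
  d=(-0.5000,0.8660)  start (6,4)  tX=1.4800 tY=0.2771  stride 1/|dx|=2.0000 1/|dy|=1.1547
    cross y-line → (6,5), t=0.2771
    cross y-line → (6,6), t=1.4318
    cross x-line → (5,6), t=1.4800 (wall)
  → r_7 = 1.4800

ranges = [1.5200, 3.8926, 0.5200, 0.2692, 0.3002, 1.0046, 1.4800]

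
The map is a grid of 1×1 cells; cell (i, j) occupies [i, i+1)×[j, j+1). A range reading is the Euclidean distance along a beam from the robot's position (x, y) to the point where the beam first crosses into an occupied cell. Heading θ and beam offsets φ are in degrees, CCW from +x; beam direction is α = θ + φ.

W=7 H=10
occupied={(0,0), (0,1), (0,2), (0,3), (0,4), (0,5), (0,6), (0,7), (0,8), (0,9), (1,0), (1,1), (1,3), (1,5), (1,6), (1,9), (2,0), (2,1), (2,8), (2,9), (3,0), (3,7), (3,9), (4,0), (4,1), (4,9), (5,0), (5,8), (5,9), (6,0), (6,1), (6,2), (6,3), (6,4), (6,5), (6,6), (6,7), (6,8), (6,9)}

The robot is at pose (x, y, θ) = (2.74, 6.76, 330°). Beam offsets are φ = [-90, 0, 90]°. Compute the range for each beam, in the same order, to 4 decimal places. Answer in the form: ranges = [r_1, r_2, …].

beam 1: φ=-90°, α=240°
  cosα=-0.5000 sinα=-0.8660 | (2,6) | tMaxX 1.4800 tMaxY 0.8776 | tΔX 2.0000 tΔY 1.1547
    t=0.8776 [y] (2,5)
    t=1.4800 [x] (1,5) — stop
  → r_1 = 1.4800
beam 2: φ=0°, α=330°
  cosα=0.8660 sinα=-0.5000 | (2,6) | tMaxX 0.3002 tMaxY 1.5200 | tΔX 1.1547 tΔY 2.0000
    t=0.3002 [x] (3,6)
    t=1.4549 [x] (4,6)
    t=1.5200 [y] (4,5)
    t=2.6096 [x] (5,5)
    t=3.5200 [y] (5,4)
    t=3.7643 [x] (6,4) — stop
  → r_2 = 3.7643
beam 3: φ=90°, α=60°
  cosα=0.5000 sinα=0.8660 | (2,6) | tMaxX 0.5200 tMaxY 0.2771 | tΔX 2.0000 tΔY 1.1547
    t=0.2771 [y] (2,7)
    t=0.5200 [x] (3,7) — stop
  → r_3 = 0.5200

ranges = [1.4800, 3.7643, 0.5200]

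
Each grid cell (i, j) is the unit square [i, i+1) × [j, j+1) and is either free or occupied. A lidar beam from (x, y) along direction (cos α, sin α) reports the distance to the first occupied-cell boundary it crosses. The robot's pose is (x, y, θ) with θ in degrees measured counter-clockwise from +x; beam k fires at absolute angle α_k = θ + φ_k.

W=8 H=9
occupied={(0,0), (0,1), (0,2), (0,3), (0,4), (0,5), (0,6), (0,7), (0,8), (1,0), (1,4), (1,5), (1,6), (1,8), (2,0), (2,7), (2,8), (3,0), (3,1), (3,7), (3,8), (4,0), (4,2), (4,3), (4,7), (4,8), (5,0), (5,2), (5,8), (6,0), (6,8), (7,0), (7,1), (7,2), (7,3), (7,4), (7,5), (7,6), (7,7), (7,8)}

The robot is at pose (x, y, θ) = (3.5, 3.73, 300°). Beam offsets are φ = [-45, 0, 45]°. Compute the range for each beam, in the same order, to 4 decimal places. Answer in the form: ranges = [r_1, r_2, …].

beam 1: φ=-45°, α=255°
  d=(-0.2588,-0.9659)  start (3,3)  tX=1.9319 tY=0.7558  stride 1/|dx|=3.8637 1/|dy|=1.0353
    cross y-line → (3,2), t=0.7558
    cross y-line → (3,1), t=1.7910 (wall)
  → r_1 = 1.7910
beam 2: φ=0°, α=300°
  d=(0.5000,-0.8660)  start (3,3)  tX=1.0000 tY=0.8429  stride 1/|dx|=2.0000 1/|dy|=1.1547
    cross y-line → (3,2), t=0.8429
    cross x-line → (4,2), t=1.0000 (wall)
  → r_2 = 1.0000
beam 3: φ=45°, α=345°
  d=(0.9659,-0.2588)  start (3,3)  tX=0.5176 tY=2.8205  stride 1/|dx|=1.0353 1/|dy|=3.8637
    cross x-line → (4,3), t=0.5176 (wall)
  → r_3 = 0.5176

ranges = [1.7910, 1.0000, 0.5176]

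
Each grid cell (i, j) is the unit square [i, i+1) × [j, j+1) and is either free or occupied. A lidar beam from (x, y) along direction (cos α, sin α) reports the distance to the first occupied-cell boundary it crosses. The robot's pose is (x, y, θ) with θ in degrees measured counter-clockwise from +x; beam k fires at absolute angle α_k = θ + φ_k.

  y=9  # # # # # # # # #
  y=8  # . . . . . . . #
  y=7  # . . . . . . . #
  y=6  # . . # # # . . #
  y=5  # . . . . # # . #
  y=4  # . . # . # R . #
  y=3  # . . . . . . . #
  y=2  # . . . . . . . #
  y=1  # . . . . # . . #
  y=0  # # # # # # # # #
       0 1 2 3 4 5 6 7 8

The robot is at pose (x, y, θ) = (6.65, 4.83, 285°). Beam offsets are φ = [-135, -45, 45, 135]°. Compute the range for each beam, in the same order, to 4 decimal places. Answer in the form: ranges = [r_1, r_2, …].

beam 1: φ=-135°, α=150°
  direction (-0.8660, 0.5000); cell (6,4); t to first gridline: x 0.7506, y 0.3400 (then +1.1547 / +2.0000)
    (6,5) via y @ 0.3400  # hit
  → r_1 = 0.3400
beam 2: φ=-45°, α=240°
  direction (-0.5000, -0.8660); cell (6,4); t to first gridline: x 1.3000, y 0.9584 (then +2.0000 / +1.1547)
    (6,3) via y @ 0.9584
    (5,3) via x @ 1.3000
    (5,2) via y @ 2.1131
    (5,1) via y @ 3.2678  # hit
  → r_2 = 3.2678
beam 3: φ=45°, α=330°
  direction (0.8660, -0.5000); cell (6,4); t to first gridline: x 0.4041, y 1.6600 (then +1.1547 / +2.0000)
    (7,4) via x @ 0.4041
    (8,4) via x @ 1.5588  # hit
  → r_3 = 1.5588
beam 4: φ=135°, α=60°
  direction (0.5000, 0.8660); cell (6,4); t to first gridline: x 0.7000, y 0.1963 (then +2.0000 / +1.1547)
    (6,5) via y @ 0.1963  # hit
  → r_4 = 0.1963

ranges = [0.3400, 3.2678, 1.5588, 0.1963]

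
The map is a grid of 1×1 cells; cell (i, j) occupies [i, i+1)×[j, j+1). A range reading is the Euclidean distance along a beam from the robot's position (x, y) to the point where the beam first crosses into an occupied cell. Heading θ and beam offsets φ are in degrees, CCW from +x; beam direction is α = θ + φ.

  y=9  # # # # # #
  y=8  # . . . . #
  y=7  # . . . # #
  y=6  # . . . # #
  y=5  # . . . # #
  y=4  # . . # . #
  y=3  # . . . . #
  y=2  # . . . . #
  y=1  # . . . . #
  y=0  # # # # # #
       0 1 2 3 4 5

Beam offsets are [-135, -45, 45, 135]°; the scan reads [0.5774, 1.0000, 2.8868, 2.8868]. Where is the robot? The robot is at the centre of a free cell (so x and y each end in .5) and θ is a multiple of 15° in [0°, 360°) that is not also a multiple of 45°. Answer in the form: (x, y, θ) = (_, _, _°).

(x, y, θ) = (1.5, 6.5, 285°)

Candidates: 28 free-cell centres × 16 headings = 448 poses. Raycast each; keep the one whose scan matches to 4 dp.
  (4.5, 4.5, 150°): beam 1 = 0.5176 ≠ 0.5774 ✗
  (2.5, 3.5, 330°): beam 1 = 1.5529 ≠ 0.5774 ✗
  (4.5, 2.5, 60°): beam 1 = 1.5529 ≠ 0.5774 ✗
  (4.5, 4.5, 285°): beam 2 = 4.0415 ≠ 1.0000 ✗
  …
  (1.5, 6.5, 285°): r_1=0.5774, r_2=1.0000, r_3=2.8868, r_4=2.8868 — all match ✓
Unique over the lattice → pose = (1.5, 6.5, 285°).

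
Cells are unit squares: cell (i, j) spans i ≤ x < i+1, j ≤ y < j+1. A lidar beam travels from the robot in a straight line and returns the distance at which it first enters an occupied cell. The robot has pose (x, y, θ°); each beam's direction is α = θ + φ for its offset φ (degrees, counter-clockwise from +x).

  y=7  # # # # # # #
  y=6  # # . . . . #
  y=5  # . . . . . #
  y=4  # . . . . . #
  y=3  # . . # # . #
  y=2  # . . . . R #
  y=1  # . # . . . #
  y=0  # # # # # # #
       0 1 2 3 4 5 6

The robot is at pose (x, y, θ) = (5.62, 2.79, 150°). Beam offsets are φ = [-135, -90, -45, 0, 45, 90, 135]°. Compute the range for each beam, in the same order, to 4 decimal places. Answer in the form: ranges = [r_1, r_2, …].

ranges = [0.3934, 0.7600, 4.3585, 0.7159, 3.0523, 2.0669, 1.4682]

beam 1: φ=-135°, α=15°
  cosα=0.9659 sinα=0.2588 | (5,2) | tMaxX 0.3934 tMaxY 0.8114 | tΔX 1.0353 tΔY 3.8637
    t=0.3934 [x] (6,2) — stop
  → r_1 = 0.3934
beam 2: φ=-90°, α=60°
  cosα=0.5000 sinα=0.8660 | (5,2) | tMaxX 0.7600 tMaxY 0.2425 | tΔX 2.0000 tΔY 1.1547
    t=0.2425 [y] (5,3)
    t=0.7600 [x] (6,3) — stop
  → r_2 = 0.7600
beam 3: φ=-45°, α=105°
  cosα=-0.2588 sinα=0.9659 | (5,2) | tMaxX 2.3955 tMaxY 0.2174 | tΔX 3.8637 tΔY 1.0353
    t=0.2174 [y] (5,3)
    t=1.2527 [y] (5,4)
    t=2.2880 [y] (5,5)
    t=2.3955 [x] (4,5)
    t=3.3232 [y] (4,6)
    t=4.3585 [y] (4,7) — stop
  → r_3 = 4.3585
beam 4: φ=0°, α=150°
  cosα=-0.8660 sinα=0.5000 | (5,2) | tMaxX 0.7159 tMaxY 0.4200 | tΔX 1.1547 tΔY 2.0000
    t=0.4200 [y] (5,3)
    t=0.7159 [x] (4,3) — stop
  → r_4 = 0.7159
beam 5: φ=45°, α=195°
  cosα=-0.9659 sinα=-0.2588 | (5,2) | tMaxX 0.6419 tMaxY 3.0523 | tΔX 1.0353 tΔY 3.8637
    t=0.6419 [x] (4,2)
    t=1.6771 [x] (3,2)
    t=2.7124 [x] (2,2)
    t=3.0523 [y] (2,1) — stop
  → r_5 = 3.0523
beam 6: φ=90°, α=240°
  cosα=-0.5000 sinα=-0.8660 | (5,2) | tMaxX 1.2400 tMaxY 0.9122 | tΔX 2.0000 tΔY 1.1547
    t=0.9122 [y] (5,1)
    t=1.2400 [x] (4,1)
    t=2.0669 [y] (4,0) — stop
  → r_6 = 2.0669
beam 7: φ=135°, α=285°
  cosα=0.2588 sinα=-0.9659 | (5,2) | tMaxX 1.4682 tMaxY 0.8179 | tΔX 3.8637 tΔY 1.0353
    t=0.8179 [y] (5,1)
    t=1.4682 [x] (6,1) — stop
  → r_7 = 1.4682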